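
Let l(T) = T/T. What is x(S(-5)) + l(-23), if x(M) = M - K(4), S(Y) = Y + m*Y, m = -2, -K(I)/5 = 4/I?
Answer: 11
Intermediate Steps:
K(I) = -20/I
S(Y) = -Y (S(Y) = Y - 2*Y = -Y)
l(T) = 1
x(M) = 5 + M (x(M) = M - (-20)/4 = M - 1*(-5) = M + 5 = 5 + M)
x(S(-5)) + l(-23) = (5 - 1*(-5)) + 1 = (5 + 5) + 1 = 10 + 1 = 11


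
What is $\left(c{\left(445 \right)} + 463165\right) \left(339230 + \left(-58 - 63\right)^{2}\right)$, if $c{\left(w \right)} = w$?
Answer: $164058134310$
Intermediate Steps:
$\left(c{\left(445 \right)} + 463165\right) \left(339230 + \left(-58 - 63\right)^{2}\right) = \left(445 + 463165\right) \left(339230 + \left(-58 - 63\right)^{2}\right) = 463610 \left(339230 + \left(-121\right)^{2}\right) = 463610 \left(339230 + 14641\right) = 463610 \cdot 353871 = 164058134310$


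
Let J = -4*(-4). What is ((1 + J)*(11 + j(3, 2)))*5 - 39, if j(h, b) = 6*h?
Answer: 2426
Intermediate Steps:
J = 16
((1 + J)*(11 + j(3, 2)))*5 - 39 = ((1 + 16)*(11 + 6*3))*5 - 39 = (17*(11 + 18))*5 - 39 = (17*29)*5 - 39 = 493*5 - 39 = 2465 - 39 = 2426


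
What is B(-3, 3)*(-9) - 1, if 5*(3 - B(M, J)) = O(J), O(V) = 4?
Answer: -104/5 ≈ -20.800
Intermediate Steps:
B(M, J) = 11/5 (B(M, J) = 3 - 1/5*4 = 3 - 4/5 = 11/5)
B(-3, 3)*(-9) - 1 = (11/5)*(-9) - 1 = -99/5 - 1 = -104/5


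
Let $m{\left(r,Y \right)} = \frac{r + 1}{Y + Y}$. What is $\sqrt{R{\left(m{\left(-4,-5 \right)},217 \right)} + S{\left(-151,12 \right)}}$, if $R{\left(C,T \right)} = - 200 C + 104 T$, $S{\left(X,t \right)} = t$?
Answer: $2 \sqrt{5630} \approx 150.07$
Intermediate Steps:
$m{\left(r,Y \right)} = \frac{1 + r}{2 Y}$
$\sqrt{R{\left(m{\left(-4,-5 \right)},217 \right)} + S{\left(-151,12 \right)}} = \sqrt{\left(- 200 \frac{1 - 4}{2 \left(-5\right)} + 104 \cdot 217\right) + 12} = \sqrt{\left(- 200 \cdot \frac{1}{2} \left(- \frac{1}{5}\right) \left(-3\right) + 22568\right) + 12} = \sqrt{\left(\left(-200\right) \frac{3}{10} + 22568\right) + 12} = \sqrt{\left(-60 + 22568\right) + 12} = \sqrt{22508 + 12} = \sqrt{22520} = 2 \sqrt{5630}$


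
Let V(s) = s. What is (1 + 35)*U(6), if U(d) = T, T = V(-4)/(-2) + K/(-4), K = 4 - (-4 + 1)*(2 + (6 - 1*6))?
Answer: -18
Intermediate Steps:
K = 10 (K = 4 - (-3)*(2 + (6 - 6)) = 4 - (-3)*(2 + 0) = 4 - (-3)*2 = 4 - 1*(-6) = 4 + 6 = 10)
T = -1/2 (T = -4/(-2) + 10/(-4) = -4*(-1/2) + 10*(-1/4) = 2 - 5/2 = -1/2 ≈ -0.50000)
U(d) = -1/2
(1 + 35)*U(6) = (1 + 35)*(-1/2) = 36*(-1/2) = -18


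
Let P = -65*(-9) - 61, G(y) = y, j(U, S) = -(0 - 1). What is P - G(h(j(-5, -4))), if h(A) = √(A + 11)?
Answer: 524 - 2*√3 ≈ 520.54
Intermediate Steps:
j(U, S) = 1 (j(U, S) = -1*(-1) = 1)
h(A) = √(11 + A)
P = 524 (P = 585 - 61 = 524)
P - G(h(j(-5, -4))) = 524 - √(11 + 1) = 524 - √12 = 524 - 2*√3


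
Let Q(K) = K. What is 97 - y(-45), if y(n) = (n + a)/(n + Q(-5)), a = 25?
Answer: 483/5 ≈ 96.600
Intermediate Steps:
y(n) = (25 + n)/(-5 + n) (y(n) = (n + 25)/(n - 5) = (25 + n)/(-5 + n))
97 - y(-45) = 97 - (25 - 45)/(-5 - 45) = 97 - (-20)/(-50) = 97 - (-1)*(-20)/50 = 97 - 1*⅖ = 97 - ⅖ = 483/5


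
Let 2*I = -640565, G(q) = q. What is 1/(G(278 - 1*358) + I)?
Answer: -2/640725 ≈ -3.1215e-6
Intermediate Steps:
I = -640565/2 (I = (1/2)*(-640565) = -640565/2 ≈ -3.2028e+5)
1/(G(278 - 1*358) + I) = 1/((278 - 1*358) - 640565/2) = 1/((278 - 358) - 640565/2) = 1/(-80 - 640565/2) = 1/(-640725/2) = -2/640725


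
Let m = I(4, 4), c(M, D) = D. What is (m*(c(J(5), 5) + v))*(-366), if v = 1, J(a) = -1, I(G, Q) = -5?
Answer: 10980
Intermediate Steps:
m = -5
(m*(c(J(5), 5) + v))*(-366) = -5*(5 + 1)*(-366) = -5*6*(-366) = -30*(-366) = 10980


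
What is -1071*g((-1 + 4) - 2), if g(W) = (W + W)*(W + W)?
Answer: -4284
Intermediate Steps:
g(W) = 4*W² (g(W) = (2*W)*(2*W) = 4*W²)
-1071*g((-1 + 4) - 2) = -4284*((-1 + 4) - 2)² = -4284*(3 - 2)² = -4284*1² = -4284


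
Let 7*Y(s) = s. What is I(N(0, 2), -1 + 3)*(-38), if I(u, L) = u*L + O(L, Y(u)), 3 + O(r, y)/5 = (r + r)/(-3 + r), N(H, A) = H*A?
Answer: 1330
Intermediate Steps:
N(H, A) = A*H
Y(s) = s/7
O(r, y) = -15 + 10*r/(-3 + r) (O(r, y) = -15 + 5*((r + r)/(-3 + r)) = -15 + 5*((2*r)/(-3 + r)) = -15 + 5*(2*r/(-3 + r)) = -15 + 10*r/(-3 + r))
I(u, L) = L*u + 5*(9 - L)/(-3 + L) (I(u, L) = u*L + 5*(9 - L)/(-3 + L) = L*u + 5*(9 - L)/(-3 + L))
I(N(0, 2), -1 + 3)*(-38) = ((45 - 5*(-1 + 3) + (-1 + 3)*(2*0)*(-3 + (-1 + 3)))/(-3 + (-1 + 3)))*(-38) = ((45 - 5*2 + 2*0*(-3 + 2))/(-3 + 2))*(-38) = ((45 - 10 + 2*0*(-1))/(-1))*(-38) = -(45 - 10 + 0)*(-38) = -1*35*(-38) = -35*(-38) = 1330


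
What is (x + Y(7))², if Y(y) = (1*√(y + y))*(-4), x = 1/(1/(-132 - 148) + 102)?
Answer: 182698170144/815616481 - 2240*√14/28559 ≈ 223.71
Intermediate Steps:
x = 280/28559 (x = 1/(1/(-280) + 102) = 1/(-1/280 + 102) = 1/(28559/280) = 280/28559 ≈ 0.0098043)
Y(y) = -4*√2*√y (Y(y) = (1*√(2*y))*(-4) = (1*(√2*√y))*(-4) = (√2*√y)*(-4) = -4*√2*√y)
(x + Y(7))² = (280/28559 - 4*√2*√7)² = (280/28559 - 4*√14)²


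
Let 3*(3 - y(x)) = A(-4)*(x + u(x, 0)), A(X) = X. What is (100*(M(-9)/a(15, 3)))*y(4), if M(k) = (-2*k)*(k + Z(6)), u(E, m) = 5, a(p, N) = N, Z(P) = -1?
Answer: -90000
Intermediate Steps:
M(k) = -2*k*(-1 + k) (M(k) = (-2*k)*(k - 1) = (-2*k)*(-1 + k) = -2*k*(-1 + k))
y(x) = 29/3 + 4*x/3 (y(x) = 3 - (-4)*(x + 5)/3 = 3 - (-4)*(5 + x)/3 = 3 - (-20 - 4*x)/3 = 3 + (20/3 + 4*x/3) = 29/3 + 4*x/3)
(100*(M(-9)/a(15, 3)))*y(4) = (100*((2*(-9)*(1 - 1*(-9)))/3))*(29/3 + (4/3)*4) = (100*((2*(-9)*(1 + 9))*(1/3)))*(29/3 + 16/3) = (100*((2*(-9)*10)*(1/3)))*15 = (100*(-180*1/3))*15 = (100*(-60))*15 = -6000*15 = -90000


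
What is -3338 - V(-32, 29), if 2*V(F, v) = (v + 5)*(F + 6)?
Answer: -2896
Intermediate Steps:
V(F, v) = (5 + v)*(6 + F)/2 (V(F, v) = ((v + 5)*(F + 6))/2 = ((5 + v)*(6 + F))/2 = (5 + v)*(6 + F)/2)
-3338 - V(-32, 29) = -3338 - (15 + 3*29 + (5/2)*(-32) + (½)*(-32)*29) = -3338 - (15 + 87 - 80 - 464) = -3338 - 1*(-442) = -3338 + 442 = -2896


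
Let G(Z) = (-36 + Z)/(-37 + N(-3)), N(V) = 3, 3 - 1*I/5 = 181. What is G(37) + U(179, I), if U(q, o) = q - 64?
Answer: 3909/34 ≈ 114.97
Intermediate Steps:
I = -890 (I = 15 - 5*181 = 15 - 905 = -890)
U(q, o) = -64 + q
G(Z) = 18/17 - Z/34 (G(Z) = (-36 + Z)/(-37 + 3) = (-36 + Z)/(-34) = (-36 + Z)*(-1/34) = 18/17 - Z/34)
G(37) + U(179, I) = (18/17 - 1/34*37) + (-64 + 179) = (18/17 - 37/34) + 115 = -1/34 + 115 = 3909/34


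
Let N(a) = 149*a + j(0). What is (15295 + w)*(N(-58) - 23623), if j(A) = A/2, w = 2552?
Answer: -575833455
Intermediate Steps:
j(A) = A/2 (j(A) = A*(1/2) = A/2)
N(a) = 149*a (N(a) = 149*a + (1/2)*0 = 149*a + 0 = 149*a)
(15295 + w)*(N(-58) - 23623) = (15295 + 2552)*(149*(-58) - 23623) = 17847*(-8642 - 23623) = 17847*(-32265) = -575833455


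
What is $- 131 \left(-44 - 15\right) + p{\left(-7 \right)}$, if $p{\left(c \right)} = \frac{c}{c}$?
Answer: $7730$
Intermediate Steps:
$p{\left(c \right)} = 1$
$- 131 \left(-44 - 15\right) + p{\left(-7 \right)} = - 131 \left(-44 - 15\right) + 1 = \left(-131\right) \left(-59\right) + 1 = 7729 + 1 = 7730$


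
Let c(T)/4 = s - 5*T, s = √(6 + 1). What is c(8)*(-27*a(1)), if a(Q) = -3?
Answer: -12960 + 324*√7 ≈ -12103.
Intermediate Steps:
s = √7 ≈ 2.6458
c(T) = -20*T + 4*√7 (c(T) = 4*(√7 - 5*T) = -20*T + 4*√7)
c(8)*(-27*a(1)) = (-20*8 + 4*√7)*(-27*(-3)) = (-160 + 4*√7)*81 = -12960 + 324*√7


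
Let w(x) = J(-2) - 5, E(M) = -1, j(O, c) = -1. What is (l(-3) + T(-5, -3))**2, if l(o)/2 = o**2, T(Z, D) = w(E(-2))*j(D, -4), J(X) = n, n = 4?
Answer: 361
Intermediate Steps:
J(X) = 4
w(x) = -1 (w(x) = 4 - 5 = -1)
T(Z, D) = 1 (T(Z, D) = -1*(-1) = 1)
l(o) = 2*o**2
(l(-3) + T(-5, -3))**2 = (2*(-3)**2 + 1)**2 = (2*9 + 1)**2 = (18 + 1)**2 = 19**2 = 361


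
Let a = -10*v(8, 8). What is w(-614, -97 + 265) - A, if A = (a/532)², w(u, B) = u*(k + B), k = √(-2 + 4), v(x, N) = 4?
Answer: -1824655828/17689 - 614*√2 ≈ -1.0402e+5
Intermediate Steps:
k = √2 ≈ 1.4142
w(u, B) = u*(B + √2) (w(u, B) = u*(√2 + B) = u*(B + √2))
a = -40 (a = -10*4 = -40)
A = 100/17689 (A = (-40/532)² = (-40*1/532)² = (-10/133)² = 100/17689 ≈ 0.0056532)
w(-614, -97 + 265) - A = -614*((-97 + 265) + √2) - 1*100/17689 = -614*(168 + √2) - 100/17689 = (-103152 - 614*√2) - 100/17689 = -1824655828/17689 - 614*√2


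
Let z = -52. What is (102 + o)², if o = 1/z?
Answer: 28121809/2704 ≈ 10400.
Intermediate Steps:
o = -1/52 (o = 1/(-52) = -1/52 ≈ -0.019231)
(102 + o)² = (102 - 1/52)² = (5303/52)² = 28121809/2704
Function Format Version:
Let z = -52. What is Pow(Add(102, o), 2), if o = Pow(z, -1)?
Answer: Rational(28121809, 2704) ≈ 10400.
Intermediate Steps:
o = Rational(-1, 52) (o = Pow(-52, -1) = Rational(-1, 52) ≈ -0.019231)
Pow(Add(102, o), 2) = Pow(Add(102, Rational(-1, 52)), 2) = Pow(Rational(5303, 52), 2) = Rational(28121809, 2704)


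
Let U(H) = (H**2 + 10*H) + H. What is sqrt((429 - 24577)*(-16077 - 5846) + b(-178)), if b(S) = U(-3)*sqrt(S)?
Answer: 2*sqrt(132349151 - 6*I*sqrt(178)) ≈ 23009.0 - 0.0069583*I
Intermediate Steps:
U(H) = H**2 + 11*H
b(S) = -24*sqrt(S) (b(S) = (-3*(11 - 3))*sqrt(S) = (-3*8)*sqrt(S) = -24*sqrt(S))
sqrt((429 - 24577)*(-16077 - 5846) + b(-178)) = sqrt((429 - 24577)*(-16077 - 5846) - 24*I*sqrt(178)) = sqrt(-24148*(-21923) - 24*I*sqrt(178)) = sqrt(529396604 - 24*I*sqrt(178))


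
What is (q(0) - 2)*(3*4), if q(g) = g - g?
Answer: -24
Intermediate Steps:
q(g) = 0
(q(0) - 2)*(3*4) = (0 - 2)*(3*4) = -2*12 = -24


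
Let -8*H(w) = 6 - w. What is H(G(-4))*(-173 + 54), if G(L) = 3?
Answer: 357/8 ≈ 44.625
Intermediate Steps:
H(w) = -¾ + w/8 (H(w) = -(6 - w)/8 = -¾ + w/8)
H(G(-4))*(-173 + 54) = (-¾ + (⅛)*3)*(-173 + 54) = (-¾ + 3/8)*(-119) = -3/8*(-119) = 357/8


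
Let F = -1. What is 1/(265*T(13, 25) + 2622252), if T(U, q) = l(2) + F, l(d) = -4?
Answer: 1/2620927 ≈ 3.8154e-7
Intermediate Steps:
T(U, q) = -5 (T(U, q) = -4 - 1 = -5)
1/(265*T(13, 25) + 2622252) = 1/(265*(-5) + 2622252) = 1/(-1325 + 2622252) = 1/2620927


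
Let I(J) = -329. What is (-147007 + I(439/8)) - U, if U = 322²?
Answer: -251020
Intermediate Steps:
U = 103684
(-147007 + I(439/8)) - U = (-147007 - 329) - 1*103684 = -147336 - 103684 = -251020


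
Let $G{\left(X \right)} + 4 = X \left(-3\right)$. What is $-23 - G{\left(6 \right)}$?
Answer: $-1$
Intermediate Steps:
$G{\left(X \right)} = -4 - 3 X$ ($G{\left(X \right)} = -4 + X \left(-3\right) = -4 - 3 X$)
$-23 - G{\left(6 \right)} = -23 - \left(-4 - 18\right) = -23 - -22 = -23 + 22 = -1$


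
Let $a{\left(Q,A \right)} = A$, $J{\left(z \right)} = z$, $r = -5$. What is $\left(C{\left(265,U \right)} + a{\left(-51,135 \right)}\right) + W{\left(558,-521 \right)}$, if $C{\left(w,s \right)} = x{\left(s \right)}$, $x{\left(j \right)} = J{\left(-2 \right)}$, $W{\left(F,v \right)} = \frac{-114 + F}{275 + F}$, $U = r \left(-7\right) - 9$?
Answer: $\frac{111233}{833} \approx 133.53$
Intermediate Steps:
$U = 26$ ($U = \left(-5\right) \left(-7\right) - 9 = 35 - 9 = 26$)
$W{\left(F,v \right)} = \frac{-114 + F}{275 + F}$
$x{\left(j \right)} = -2$
$C{\left(w,s \right)} = -2$
$\left(C{\left(265,U \right)} + a{\left(-51,135 \right)}\right) + W{\left(558,-521 \right)} = \left(-2 + 135\right) + \frac{-114 + 558}{275 + 558} = 133 + \frac{1}{833} \cdot 444 = 133 + \frac{444}{833} = \frac{111233}{833}$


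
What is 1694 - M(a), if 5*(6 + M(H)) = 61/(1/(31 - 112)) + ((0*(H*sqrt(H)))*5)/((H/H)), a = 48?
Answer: 13441/5 ≈ 2688.2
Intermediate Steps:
M(H) = -4971/5 (M(H) = -6 + (61/(1/(31 - 112)) + ((0*(H*sqrt(H)))*5)/((H/H)))/5 = -6 + (61/(1/(-81)) + ((0*H**(3/2))*5)/1)/5 = -6 + (61/(-1/81) + (0*5)*1)/5 = -6 + (61*(-81) + 0*1)/5 = -6 + (-4941 + 0)/5 = -6 + (1/5)*(-4941) = -6 - 4941/5 = -4971/5)
1694 - M(a) = 1694 - 1*(-4971/5) = 1694 + 4971/5 = 13441/5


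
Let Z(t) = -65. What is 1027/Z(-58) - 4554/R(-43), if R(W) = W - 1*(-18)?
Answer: 4159/25 ≈ 166.36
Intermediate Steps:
R(W) = 18 + W (R(W) = W + 18 = 18 + W)
1027/Z(-58) - 4554/R(-43) = 1027/(-65) - 4554/(18 - 43) = 1027*(-1/65) - 4554/(-25) = -79/5 - 4554*(-1/25) = -79/5 + 4554/25 = 4159/25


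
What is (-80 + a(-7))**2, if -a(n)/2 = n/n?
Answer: 6724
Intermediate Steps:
a(n) = -2 (a(n) = -2*n/n = -2*1 = -2)
(-80 + a(-7))**2 = (-80 - 2)**2 = (-82)**2 = 6724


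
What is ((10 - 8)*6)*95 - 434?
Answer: 706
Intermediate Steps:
((10 - 8)*6)*95 - 434 = (2*6)*95 - 434 = 12*95 - 434 = 1140 - 434 = 706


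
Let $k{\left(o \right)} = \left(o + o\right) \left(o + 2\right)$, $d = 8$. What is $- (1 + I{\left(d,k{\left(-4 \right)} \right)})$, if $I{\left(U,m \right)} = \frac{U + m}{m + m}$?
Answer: $- \frac{7}{4} \approx -1.75$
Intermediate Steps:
$k{\left(o \right)} = 2 o \left(2 + o\right)$
$I{\left(U,m \right)} = \frac{U + m}{2 m}$
$- (1 + I{\left(d,k{\left(-4 \right)} \right)}) = - (1 + \frac{8 + 2 \left(-4\right) \left(2 - 4\right)}{2 \cdot 2 \left(-4\right) \left(2 - 4\right)}) = - (1 + \frac{8 + 2 \left(-4\right) \left(-2\right)}{2 \cdot 2 \left(-4\right) \left(-2\right)}) = - (1 + \frac{8 + 16}{2 \cdot 16}) = - (1 + \frac{1}{2} \cdot \frac{1}{16} \cdot 24) = - (1 + \frac{3}{4}) = \left(-1\right) \frac{7}{4} = - \frac{7}{4}$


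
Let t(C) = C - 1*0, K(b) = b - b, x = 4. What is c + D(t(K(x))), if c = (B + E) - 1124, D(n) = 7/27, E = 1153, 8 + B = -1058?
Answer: -27992/27 ≈ -1036.7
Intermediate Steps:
B = -1066 (B = -8 - 1058 = -1066)
K(b) = 0
t(C) = C (t(C) = C + 0 = C)
D(n) = 7/27 (D(n) = 7*(1/27) = 7/27)
c = -1037 (c = (-1066 + 1153) - 1124 = 87 - 1124 = -1037)
c + D(t(K(x))) = -1037 + 7/27 = -27992/27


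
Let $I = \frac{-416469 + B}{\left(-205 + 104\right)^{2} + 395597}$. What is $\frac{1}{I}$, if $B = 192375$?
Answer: $- \frac{67633}{37349} \approx -1.8108$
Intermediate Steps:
$I = - \frac{37349}{67633}$ ($I = \frac{-416469 + 192375}{\left(-205 + 104\right)^{2} + 395597} = - \frac{224094}{\left(-101\right)^{2} + 395597} = - \frac{224094}{10201 + 395597} = - \frac{224094}{405798} = \left(-224094\right) \frac{1}{405798} = - \frac{37349}{67633} \approx -0.55223$)
$\frac{1}{I} = \frac{1}{- \frac{37349}{67633}} = - \frac{67633}{37349}$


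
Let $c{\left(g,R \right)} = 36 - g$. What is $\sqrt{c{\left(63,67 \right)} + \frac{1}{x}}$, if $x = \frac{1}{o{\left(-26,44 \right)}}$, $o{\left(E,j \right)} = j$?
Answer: $\sqrt{17} \approx 4.1231$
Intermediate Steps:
$x = \frac{1}{44} \approx 0.022727$
$\sqrt{c{\left(63,67 \right)} + \frac{1}{x}} = \sqrt{\left(36 - 63\right) + \frac{1}{\frac{1}{44}}} = \sqrt{\left(36 - 63\right) + 44} = \sqrt{-27 + 44} = \sqrt{17}$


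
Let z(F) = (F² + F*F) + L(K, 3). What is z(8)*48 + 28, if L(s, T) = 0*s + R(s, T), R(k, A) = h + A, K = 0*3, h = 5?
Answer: 6556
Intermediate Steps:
K = 0
R(k, A) = 5 + A
L(s, T) = 5 + T (L(s, T) = 0*s + (5 + T) = 0 + (5 + T) = 5 + T)
z(F) = 8 + 2*F² (z(F) = (F² + F*F) + (5 + 3) = (F² + F²) + 8 = 2*F² + 8 = 8 + 2*F²)
z(8)*48 + 28 = (8 + 2*8²)*48 + 28 = (8 + 2*64)*48 + 28 = (8 + 128)*48 + 28 = 136*48 + 28 = 6528 + 28 = 6556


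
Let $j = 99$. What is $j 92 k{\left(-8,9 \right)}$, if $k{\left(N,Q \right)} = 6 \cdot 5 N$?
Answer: $-2185920$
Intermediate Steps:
$k{\left(N,Q \right)} = 30 N$
$j 92 k{\left(-8,9 \right)} = 99 \cdot 92 \cdot 30 \left(-8\right) = 9108 \left(-240\right) = -2185920$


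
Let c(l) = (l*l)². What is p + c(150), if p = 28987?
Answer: 506278987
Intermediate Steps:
c(l) = l⁴ (c(l) = (l²)² = l⁴)
p + c(150) = 28987 + 150⁴ = 28987 + 506250000 = 506278987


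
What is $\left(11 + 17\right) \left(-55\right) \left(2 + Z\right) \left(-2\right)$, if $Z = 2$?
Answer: $12320$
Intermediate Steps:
$\left(11 + 17\right) \left(-55\right) \left(2 + Z\right) \left(-2\right) = \left(11 + 17\right) \left(-55\right) \left(2 + 2\right) \left(-2\right) = 28 \left(-55\right) 4 \left(-2\right) = \left(-1540\right) \left(-8\right) = 12320$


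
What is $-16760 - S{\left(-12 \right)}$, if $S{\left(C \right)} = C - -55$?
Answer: $-16803$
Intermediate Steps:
$S{\left(C \right)} = 55 + C$ ($S{\left(C \right)} = C + 55 = 55 + C$)
$-16760 - S{\left(-12 \right)} = -16760 - \left(55 - 12\right) = -16760 - 43 = -16803$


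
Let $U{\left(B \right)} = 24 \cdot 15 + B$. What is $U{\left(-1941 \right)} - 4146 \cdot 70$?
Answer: $-291801$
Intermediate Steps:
$U{\left(B \right)} = 360 + B$
$U{\left(-1941 \right)} - 4146 \cdot 70 = \left(360 - 1941\right) - 4146 \cdot 70 = -1581 - 290220 = -291801$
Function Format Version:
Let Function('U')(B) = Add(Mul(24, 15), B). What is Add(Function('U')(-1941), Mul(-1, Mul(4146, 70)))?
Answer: -291801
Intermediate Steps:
Function('U')(B) = Add(360, B)
Add(Function('U')(-1941), Mul(-1, Mul(4146, 70))) = Add(Add(360, -1941), Mul(-1, Mul(4146, 70))) = Add(-1581, Mul(-1, 290220)) = Add(-1581, -290220) = -291801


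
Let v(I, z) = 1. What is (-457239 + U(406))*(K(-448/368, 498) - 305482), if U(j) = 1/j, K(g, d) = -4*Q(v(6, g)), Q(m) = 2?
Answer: 28355434095585/203 ≈ 1.3968e+11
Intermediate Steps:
K(g, d) = -8 (K(g, d) = -4*2 = -8)
(-457239 + U(406))*(K(-448/368, 498) - 305482) = (-457239 + 1/406)*(-8 - 305482) = (-457239 + 1/406)*(-305490) = -185639033/406*(-305490) = 28355434095585/203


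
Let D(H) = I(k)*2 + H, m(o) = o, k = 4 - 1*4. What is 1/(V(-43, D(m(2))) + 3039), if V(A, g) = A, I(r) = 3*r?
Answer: 1/2996 ≈ 0.00033378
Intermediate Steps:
k = 0 (k = 4 - 4 = 0)
D(H) = H (D(H) = (3*0)*2 + H = 0*2 + H = 0 + H = H)
1/(V(-43, D(m(2))) + 3039) = 1/(-43 + 3039) = 1/2996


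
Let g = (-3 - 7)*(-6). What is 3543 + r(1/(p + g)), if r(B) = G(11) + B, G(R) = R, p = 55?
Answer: 408711/115 ≈ 3554.0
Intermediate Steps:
g = 60 (g = -10*(-6) = 60)
r(B) = 11 + B
3543 + r(1/(p + g)) = 3543 + (11 + 1/(55 + 60)) = 3543 + (11 + 1/115) = 3543 + 1266/115 = 408711/115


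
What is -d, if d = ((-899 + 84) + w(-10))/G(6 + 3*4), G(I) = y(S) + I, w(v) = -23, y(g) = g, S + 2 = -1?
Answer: 838/15 ≈ 55.867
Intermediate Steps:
S = -3 (S = -2 - 1 = -3)
G(I) = -3 + I
d = -838/15 (d = ((-899 + 84) - 23)/(-3 + (6 + 3*4)) = (-815 - 23)/(-3 + (6 + 12)) = -838/(-3 + 18) = -838/15 ≈ -55.867)
-d = -1*(-838/15) = 838/15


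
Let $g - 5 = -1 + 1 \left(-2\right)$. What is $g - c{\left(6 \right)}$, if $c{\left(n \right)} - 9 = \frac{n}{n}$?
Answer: $-8$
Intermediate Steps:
$c{\left(n \right)} = 10$ ($c{\left(n \right)} = 9 + \frac{n}{n} = 9 + 1 = 10$)
$g = 2$ ($g = 5 + \left(-1 + 1 \left(-2\right)\right) = 5 - 3 = 2$)
$g - c{\left(6 \right)} = 2 - 10 = -8$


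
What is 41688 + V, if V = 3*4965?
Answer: 56583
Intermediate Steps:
V = 14895
41688 + V = 41688 + 14895 = 56583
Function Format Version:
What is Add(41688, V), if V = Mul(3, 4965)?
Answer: 56583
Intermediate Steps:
V = 14895
Add(41688, V) = Add(41688, 14895) = 56583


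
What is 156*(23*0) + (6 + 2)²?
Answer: 64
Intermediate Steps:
156*(23*0) + (6 + 2)² = 156*0 + 8² = 0 + 64 = 64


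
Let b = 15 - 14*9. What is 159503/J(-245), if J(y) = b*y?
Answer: 159503/27195 ≈ 5.8652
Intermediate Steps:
b = -111 (b = 15 - 126 = -111)
J(y) = -111*y
159503/J(-245) = 159503/((-111*(-245))) = 159503/27195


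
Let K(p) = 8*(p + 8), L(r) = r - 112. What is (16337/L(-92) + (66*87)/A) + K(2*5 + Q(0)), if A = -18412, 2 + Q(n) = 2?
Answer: 3513275/55236 ≈ 63.605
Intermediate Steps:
Q(n) = 0 (Q(n) = -2 + 2 = 0)
L(r) = -112 + r
K(p) = 64 + 8*p (K(p) = 8*(8 + p) = 64 + 8*p)
(16337/L(-92) + (66*87)/A) + K(2*5 + Q(0)) = (16337/(-112 - 92) + (66*87)/(-18412)) + (64 + 8*(2*5 + 0)) = (16337/(-204) + 5742*(-1/18412)) + (64 + 8*(10 + 0)) = (16337*(-1/204) - 2871/9206) + (64 + 8*10) = (-961/12 - 2871/9206) + (64 + 80) = -4440709/55236 + 144 = 3513275/55236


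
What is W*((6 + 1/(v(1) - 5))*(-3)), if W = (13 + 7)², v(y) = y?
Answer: -6900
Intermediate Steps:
W = 400 (W = 20² = 400)
W*((6 + 1/(v(1) - 5))*(-3)) = 400*((6 + 1/(1 - 5))*(-3)) = 400*((6 + 1/(-4))*(-3)) = 400*((6 - ¼)*(-3)) = 400*((23/4)*(-3)) = 400*(-69/4) = -6900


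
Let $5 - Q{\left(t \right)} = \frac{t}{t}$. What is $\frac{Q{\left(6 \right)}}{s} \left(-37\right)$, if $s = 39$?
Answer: $- \frac{148}{39} \approx -3.7949$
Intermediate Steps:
$Q{\left(t \right)} = 4$ ($Q{\left(t \right)} = 5 - \frac{t}{t} = 5 - 1 = 4$)
$\frac{Q{\left(6 \right)}}{s} \left(-37\right) = \frac{4}{39} \left(-37\right) = - \frac{148}{39}$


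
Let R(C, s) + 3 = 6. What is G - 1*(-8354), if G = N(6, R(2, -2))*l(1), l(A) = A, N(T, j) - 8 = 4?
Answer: 8366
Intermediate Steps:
R(C, s) = 3 (R(C, s) = -3 + 6 = 3)
N(T, j) = 12 (N(T, j) = 8 + 4 = 12)
G = 12 (G = 12*1 = 12)
G - 1*(-8354) = 12 - 1*(-8354) = 12 + 8354 = 8366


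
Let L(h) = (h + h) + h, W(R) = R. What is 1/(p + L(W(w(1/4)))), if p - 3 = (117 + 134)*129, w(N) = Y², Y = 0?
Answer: 1/32382 ≈ 3.0881e-5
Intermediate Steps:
w(N) = 0 (w(N) = 0² = 0)
L(h) = 3*h (L(h) = 2*h + h = 3*h)
p = 32382 (p = 3 + (117 + 134)*129 = 3 + 251*129 = 3 + 32379 = 32382)
1/(p + L(W(w(1/4)))) = 1/(32382 + 3*0) = 1/(32382 + 0) = 1/32382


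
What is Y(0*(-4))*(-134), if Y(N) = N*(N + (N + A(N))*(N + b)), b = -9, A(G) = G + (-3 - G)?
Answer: 0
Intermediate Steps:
A(G) = -3
Y(N) = N*(N + (-9 + N)*(-3 + N)) (Y(N) = N*(N + (N - 3)*(N - 9)) = N*(N + (-3 + N)*(-9 + N)) = N*(N + (-9 + N)*(-3 + N)))
Y(0*(-4))*(-134) = ((0*(-4))*(27 + (0*(-4))² - 0*(-4)))*(-134) = (0*(27 + 0² - 11*0))*(-134) = (0*(27 + 0 + 0))*(-134) = (0*27)*(-134) = 0*(-134) = 0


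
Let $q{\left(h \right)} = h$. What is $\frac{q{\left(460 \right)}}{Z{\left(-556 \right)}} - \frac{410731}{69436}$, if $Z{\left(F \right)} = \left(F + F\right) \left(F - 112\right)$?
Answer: $- \frac{19066601121}{3223635736} \approx -5.9146$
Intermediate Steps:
$Z{\left(F \right)} = 2 F \left(-112 + F\right)$
$\frac{q{\left(460 \right)}}{Z{\left(-556 \right)}} - \frac{410731}{69436} = \frac{460}{2 \left(-556\right) \left(-112 - 556\right)} - \frac{410731}{69436} = \frac{460}{2 \left(-556\right) \left(-668\right)} - \frac{410731}{69436} = \frac{460}{742816} - \frac{410731}{69436} = 460 \cdot \frac{1}{742816} - \frac{410731}{69436} = \frac{115}{185704} - \frac{410731}{69436} = - \frac{19066601121}{3223635736}$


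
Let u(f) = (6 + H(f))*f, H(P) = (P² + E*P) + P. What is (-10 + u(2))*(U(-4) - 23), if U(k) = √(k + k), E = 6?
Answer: -874 + 76*I*√2 ≈ -874.0 + 107.48*I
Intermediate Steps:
U(k) = √2*√k (U(k) = √(2*k) = √2*√k)
H(P) = P² + 7*P (H(P) = (P² + 6*P) + P = P² + 7*P)
u(f) = f*(6 + f*(7 + f)) (u(f) = (6 + f*(7 + f))*f = f*(6 + f*(7 + f)))
(-10 + u(2))*(U(-4) - 23) = (-10 + 2*(6 + 2*(7 + 2)))*(√2*√(-4) - 23) = (-10 + 2*(6 + 2*9))*(√2*(2*I) - 23) = (-10 + 2*(6 + 18))*(2*I*√2 - 23) = (-10 + 2*24)*(-23 + 2*I*√2) = (-10 + 48)*(-23 + 2*I*√2) = 38*(-23 + 2*I*√2) = -874 + 76*I*√2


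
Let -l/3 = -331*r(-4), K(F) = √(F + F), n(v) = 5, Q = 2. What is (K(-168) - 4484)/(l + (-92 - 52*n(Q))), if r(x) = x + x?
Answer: 1121/2074 - I*√21/2074 ≈ 0.5405 - 0.0022095*I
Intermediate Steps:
r(x) = 2*x
K(F) = √2*√F (K(F) = √(2*F) = √2*√F)
l = -7944 (l = -(-993)*2*(-4) = -(-993)*(-8) = -3*2648 = -7944)
(K(-168) - 4484)/(l + (-92 - 52*n(Q))) = (√2*√(-168) - 4484)/(-7944 + (-92 - 52*5)) = (√2*(2*I*√42) - 4484)/(-7944 + (-92 - 260)) = (4*I*√21 - 4484)/(-7944 - 352) = (-4484 + 4*I*√21)/(-8296) = (-4484 + 4*I*√21)*(-1/8296) = 1121/2074 - I*√21/2074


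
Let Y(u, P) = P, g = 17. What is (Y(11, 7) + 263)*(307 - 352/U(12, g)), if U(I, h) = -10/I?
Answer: 196938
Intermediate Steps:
(Y(11, 7) + 263)*(307 - 352/U(12, g)) = (7 + 263)*(307 - 352/((-10/12))) = 270*(307 - 352/((-10*1/12))) = 270*(307 - 352/(-⅚)) = 270*(307 - 352*(-6/5)) = 270*(307 + 2112/5) = 270*(3647/5) = 196938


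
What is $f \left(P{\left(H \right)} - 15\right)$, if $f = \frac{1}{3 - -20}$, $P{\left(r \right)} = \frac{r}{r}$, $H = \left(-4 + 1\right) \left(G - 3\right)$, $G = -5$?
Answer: $- \frac{14}{23} \approx -0.6087$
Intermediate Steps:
$H = 24$ ($H = \left(-4 + 1\right) \left(-5 - 3\right) = \left(-3\right) \left(-8\right) = 24$)
$P{\left(r \right)} = 1$
$f = \frac{1}{23}$ ($f = \frac{1}{3 + 20} = \frac{1}{23} \approx 0.043478$)
$f \left(P{\left(H \right)} - 15\right) = \frac{1 - 15}{23} = \frac{1}{23} \left(-14\right) = - \frac{14}{23}$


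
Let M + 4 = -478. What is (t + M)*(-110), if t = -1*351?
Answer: 91630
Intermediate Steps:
M = -482 (M = -4 - 478 = -482)
t = -351
(t + M)*(-110) = (-351 - 482)*(-110) = -833*(-110) = 91630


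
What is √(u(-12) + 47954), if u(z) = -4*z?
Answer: √48002 ≈ 219.09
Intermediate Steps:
√(u(-12) + 47954) = √(-4*(-12) + 47954) = √(48 + 47954) = √48002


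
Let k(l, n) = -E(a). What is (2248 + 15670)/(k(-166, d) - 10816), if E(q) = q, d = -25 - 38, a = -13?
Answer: -17918/10803 ≈ -1.6586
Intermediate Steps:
d = -63
k(l, n) = 13 (k(l, n) = -1*(-13) = 13)
(2248 + 15670)/(k(-166, d) - 10816) = (2248 + 15670)/(13 - 10816) = 17918/(-10803) = 17918*(-1/10803) = -17918/10803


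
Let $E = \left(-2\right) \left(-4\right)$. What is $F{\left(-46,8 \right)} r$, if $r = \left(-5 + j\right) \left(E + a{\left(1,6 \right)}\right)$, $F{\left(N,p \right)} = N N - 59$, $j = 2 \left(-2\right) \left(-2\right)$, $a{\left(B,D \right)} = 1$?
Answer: $55539$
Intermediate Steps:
$j = 8$ ($j = \left(-4\right) \left(-2\right) = 8$)
$E = 8$
$F{\left(N,p \right)} = -59 + N^{2}$ ($F{\left(N,p \right)} = N^{2} - 59 = -59 + N^{2}$)
$r = 27$ ($r = \left(-5 + 8\right) \left(8 + 1\right) = 3 \cdot 9 = 27$)
$F{\left(-46,8 \right)} r = \left(-59 + \left(-46\right)^{2}\right) 27 = \left(-59 + 2116\right) 27 = 2057 \cdot 27 = 55539$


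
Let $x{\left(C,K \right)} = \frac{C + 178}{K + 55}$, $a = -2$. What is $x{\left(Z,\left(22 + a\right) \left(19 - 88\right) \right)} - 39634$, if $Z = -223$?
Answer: $- \frac{10503001}{265} \approx -39634.0$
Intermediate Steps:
$x{\left(C,K \right)} = \frac{178 + C}{55 + K}$
$x{\left(Z,\left(22 + a\right) \left(19 - 88\right) \right)} - 39634 = \frac{178 - 223}{55 + \left(22 - 2\right) \left(19 - 88\right)} - 39634 = \frac{1}{55 + 20 \left(-69\right)} \left(-45\right) - 39634 = \frac{1}{55 - 1380} \left(-45\right) - 39634 = \frac{1}{-1325} \left(-45\right) - 39634 = \left(- \frac{1}{1325}\right) \left(-45\right) - 39634 = \frac{9}{265} - 39634 = - \frac{10503001}{265}$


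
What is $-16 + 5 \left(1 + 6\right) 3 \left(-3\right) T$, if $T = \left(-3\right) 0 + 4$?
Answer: $-1276$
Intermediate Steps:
$T = 4$ ($T = 0 + 4 = 4$)
$-16 + 5 \left(1 + 6\right) 3 \left(-3\right) T = -16 + 5 \left(1 + 6\right) 3 \left(-3\right) 4 = -16 + 5 \cdot 7 \cdot 3 \left(-3\right) 4 = -16 + 5 \cdot 21 \left(-3\right) 4 = -16 + 105 \left(-3\right) 4 = -16 - 1260 = -1276$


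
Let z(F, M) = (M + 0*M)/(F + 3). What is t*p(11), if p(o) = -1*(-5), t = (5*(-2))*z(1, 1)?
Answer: -25/2 ≈ -12.500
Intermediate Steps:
z(F, M) = M/(3 + F) (z(F, M) = (M + 0)/(3 + F) = M/(3 + F))
t = -5/2 (t = (5*(-2))*(1/(3 + 1)) = -10/4 = -10*¼ = -5/2 ≈ -2.5000)
p(o) = 5
t*p(11) = -5/2*5 = -25/2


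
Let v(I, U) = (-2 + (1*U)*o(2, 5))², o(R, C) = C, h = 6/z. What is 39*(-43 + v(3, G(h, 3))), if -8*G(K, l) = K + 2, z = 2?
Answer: -41769/64 ≈ -652.64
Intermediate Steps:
h = 3 (h = 6/2 = 6*(½) = 3)
G(K, l) = -¼ - K/8 (G(K, l) = -(K + 2)/8 = -(2 + K)/8 = -¼ - K/8)
v(I, U) = (-2 + 5*U)² (v(I, U) = (-2 + (1*U)*5)² = (-2 + U*5)² = (-2 + 5*U)²)
39*(-43 + v(3, G(h, 3))) = 39*(-43 + (-2 + 5*(-¼ - ⅛*3))²) = 39*(-43 + (-2 + 5*(-¼ - 3/8))²) = 39*(-43 + (-2 + 5*(-5/8))²) = 39*(-43 + (-2 - 25/8)²) = 39*(-43 + (-41/8)²) = 39*(-43 + 1681/64) = 39*(-1071/64) = -41769/64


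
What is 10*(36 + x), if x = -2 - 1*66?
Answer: -320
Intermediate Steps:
x = -68 (x = -2 - 66 = -68)
10*(36 + x) = 10*(36 - 68) = 10*(-32) = -320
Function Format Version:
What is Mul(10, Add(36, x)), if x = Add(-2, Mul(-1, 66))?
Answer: -320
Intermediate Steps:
x = -68 (x = Add(-2, -66) = -68)
Mul(10, Add(36, x)) = Mul(10, Add(36, -68)) = Mul(10, -32) = -320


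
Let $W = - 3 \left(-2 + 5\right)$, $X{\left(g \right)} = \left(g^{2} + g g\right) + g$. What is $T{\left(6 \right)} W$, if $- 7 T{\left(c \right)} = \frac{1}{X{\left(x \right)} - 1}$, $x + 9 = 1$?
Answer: $\frac{9}{833} \approx 0.010804$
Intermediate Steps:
$x = -8$ ($x = -9 + 1 = -8$)
$X{\left(g \right)} = g + 2 g^{2}$ ($X{\left(g \right)} = \left(g^{2} + g^{2}\right) + g = 2 g^{2} + g = g + 2 g^{2}$)
$T{\left(c \right)} = - \frac{1}{833}$ ($T{\left(c \right)} = - \frac{1}{7 \left(- 8 \left(1 + 2 \left(-8\right)\right) - 1\right)} = - \frac{1}{7 \left(- 8 \left(1 - 16\right) - 1\right)} = - \frac{1}{7 \left(\left(-8\right) \left(-15\right) - 1\right)} = - \frac{1}{7 \left(120 - 1\right)} = - \frac{1}{7 \cdot 119} = \left(- \frac{1}{7}\right) \frac{1}{119} = - \frac{1}{833}$)
$W = -9$ ($W = \left(-3\right) 3 = -9$)
$T{\left(6 \right)} W = \left(- \frac{1}{833}\right) \left(-9\right) = \frac{9}{833}$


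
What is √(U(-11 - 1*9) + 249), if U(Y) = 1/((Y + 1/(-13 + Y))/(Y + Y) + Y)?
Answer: √164927558649/25739 ≈ 15.778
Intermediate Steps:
U(Y) = 1/(Y + (Y + 1/(-13 + Y))/(2*Y)) (U(Y) = 1/((Y + 1/(-13 + Y))/((2*Y)) + Y) = 1/((Y + 1/(-13 + Y))*(1/(2*Y)) + Y) = 1/((Y + 1/(-13 + Y))/(2*Y) + Y) = 1/(Y + (Y + 1/(-13 + Y))/(2*Y)))
√(U(-11 - 1*9) + 249) = √(2*(-11 - 1*9)*(-13 + (-11 - 1*9))/(1 - 25*(-11 - 1*9)² - 13*(-11 - 1*9) + 2*(-11 - 1*9)³) + 249) = √(2*(-11 - 9)*(-13 + (-11 - 9))/(1 - 25*(-11 - 9)² - 13*(-11 - 9) + 2*(-11 - 9)³) + 249) = √(2*(-20)*(-13 - 20)/(1 - 25*(-20)² - 13*(-20) + 2*(-20)³) + 249) = √(2*(-20)*(-33)/(1 - 25*400 + 260 + 2*(-8000)) + 249) = √(2*(-20)*(-33)/(1 - 10000 + 260 - 16000) + 249) = √(2*(-20)*(-33)/(-25739) + 249) = √(2*(-20)*(-1/25739)*(-33) + 249) = √(-1320/25739 + 249) = √(6407691/25739) = √164927558649/25739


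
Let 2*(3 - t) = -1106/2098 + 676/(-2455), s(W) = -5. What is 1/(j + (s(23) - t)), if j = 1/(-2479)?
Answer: -12768312610/107275097451 ≈ -0.11902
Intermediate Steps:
t = 17518509/5150590 (t = 3 - (-1106/2098 + 676/(-2455))/2 = 3 - (-1106*1/2098 + 676*(-1/2455))/2 = 3 - (-553/1049 - 676/2455)/2 = 3 - ½*(-2066739/2575295) = 3 + 2066739/5150590 = 17518509/5150590 ≈ 3.4013)
j = -1/2479 ≈ -0.00040339
1/(j + (s(23) - t)) = 1/(-1/2479 + (-5 - 1*17518509/5150590)) = 1/(-1/2479 + (-5 - 17518509/5150590)) = 1/(-1/2479 - 43271459/5150590) = 1/(-107275097451/12768312610) = -12768312610/107275097451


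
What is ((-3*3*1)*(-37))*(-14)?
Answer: -4662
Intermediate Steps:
((-3*3*1)*(-37))*(-14) = (-9*1*(-37))*(-14) = -9*(-37)*(-14) = 333*(-14) = -4662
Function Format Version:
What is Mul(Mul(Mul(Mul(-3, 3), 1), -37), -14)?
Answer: -4662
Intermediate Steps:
Mul(Mul(Mul(Mul(-3, 3), 1), -37), -14) = Mul(Mul(Mul(-9, 1), -37), -14) = Mul(Mul(-9, -37), -14) = Mul(333, -14) = -4662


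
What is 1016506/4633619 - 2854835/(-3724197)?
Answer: 17013886293547/17256509978943 ≈ 0.98594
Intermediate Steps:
1016506/4633619 - 2854835/(-3724197) = 1016506*(1/4633619) - 2854835*(-1/3724197) = 1016506/4633619 + 2854835/3724197 = 17013886293547/17256509978943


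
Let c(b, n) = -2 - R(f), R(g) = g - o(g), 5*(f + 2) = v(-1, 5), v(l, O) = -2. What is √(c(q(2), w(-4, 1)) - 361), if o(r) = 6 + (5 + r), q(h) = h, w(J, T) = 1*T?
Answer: 4*I*√22 ≈ 18.762*I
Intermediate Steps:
w(J, T) = T
o(r) = 11 + r
f = -12/5 (f = -2 + (⅕)*(-2) = -2 - ⅖ = -12/5 ≈ -2.4000)
R(g) = -11 (R(g) = g - (11 + g) = g + (-11 - g) = -11)
c(b, n) = 9 (c(b, n) = -2 - 1*(-11) = -2 + 11 = 9)
√(c(q(2), w(-4, 1)) - 361) = √(9 - 361) = √(-352) = 4*I*√22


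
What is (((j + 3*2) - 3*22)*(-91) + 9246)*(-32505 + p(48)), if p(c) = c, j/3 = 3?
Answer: -450730359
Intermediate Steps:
j = 9 (j = 3*3 = 9)
(((j + 3*2) - 3*22)*(-91) + 9246)*(-32505 + p(48)) = (((9 + 3*2) - 3*22)*(-91) + 9246)*(-32505 + 48) = (((9 + 6) - 66)*(-91) + 9246)*(-32457) = ((15 - 66)*(-91) + 9246)*(-32457) = (-51*(-91) + 9246)*(-32457) = (4641 + 9246)*(-32457) = 13887*(-32457) = -450730359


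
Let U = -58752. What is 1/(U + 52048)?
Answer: -1/6704 ≈ -0.00014916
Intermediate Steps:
1/(U + 52048) = 1/(-58752 + 52048) = 1/(-6704) = -1/6704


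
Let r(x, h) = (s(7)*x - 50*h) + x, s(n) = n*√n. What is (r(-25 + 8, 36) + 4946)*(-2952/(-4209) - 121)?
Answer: -528109491/1403 + 20084701*√7/1403 ≈ -3.3854e+5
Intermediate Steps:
s(n) = n^(3/2)
r(x, h) = x - 50*h + 7*x*√7 (r(x, h) = (7^(3/2)*x - 50*h) + x = ((7*√7)*x - 50*h) + x = (7*x*√7 - 50*h) + x = (-50*h + 7*x*√7) + x = x - 50*h + 7*x*√7)
(r(-25 + 8, 36) + 4946)*(-2952/(-4209) - 121) = (((-25 + 8) - 50*36 + 7*(-25 + 8)*√7) + 4946)*(-2952/(-4209) - 121) = ((-17 - 1800 + 7*(-17)*√7) + 4946)*(-2952*(-1/4209) - 121) = ((-17 - 1800 - 119*√7) + 4946)*(984/1403 - 121) = ((-1817 - 119*√7) + 4946)*(-168779/1403) = (3129 - 119*√7)*(-168779/1403) = -528109491/1403 + 20084701*√7/1403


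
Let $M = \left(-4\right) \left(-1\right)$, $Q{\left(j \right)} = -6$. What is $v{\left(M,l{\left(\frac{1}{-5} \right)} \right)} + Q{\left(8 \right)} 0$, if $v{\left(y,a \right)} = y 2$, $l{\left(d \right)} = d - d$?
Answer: $8$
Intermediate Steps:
$l{\left(d \right)} = 0$
$M = 4$
$v{\left(y,a \right)} = 2 y$
$v{\left(M,l{\left(\frac{1}{-5} \right)} \right)} + Q{\left(8 \right)} 0 = 2 \cdot 4 - 0 = 8 + 0 = 8$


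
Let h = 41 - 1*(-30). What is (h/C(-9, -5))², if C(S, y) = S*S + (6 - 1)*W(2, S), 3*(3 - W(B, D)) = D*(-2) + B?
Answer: 45369/35344 ≈ 1.2836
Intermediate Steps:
W(B, D) = 3 - B/3 + 2*D/3 (W(B, D) = 3 - (D*(-2) + B)/3 = 3 - (-2*D + B)/3 = 3 - (B - 2*D)/3 = 3 + (-B/3 + 2*D/3) = 3 - B/3 + 2*D/3)
h = 71 (h = 41 + 30 = 71)
C(S, y) = 35/3 + S² + 10*S/3 (C(S, y) = S*S + (6 - 1)*(3 - ⅓*2 + 2*S/3) = S² + 5*(3 - ⅔ + 2*S/3) = S² + 5*(7/3 + 2*S/3) = S² + (35/3 + 10*S/3) = 35/3 + S² + 10*S/3)
(h/C(-9, -5))² = (71/(35/3 + (-9)² + (10/3)*(-9)))² = (71/(35/3 + 81 - 30))² = (71/(188/3))² = (71*(3/188))² = (213/188)² = 45369/35344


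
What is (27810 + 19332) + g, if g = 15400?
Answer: 62542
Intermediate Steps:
(27810 + 19332) + g = (27810 + 19332) + 15400 = 47142 + 15400 = 62542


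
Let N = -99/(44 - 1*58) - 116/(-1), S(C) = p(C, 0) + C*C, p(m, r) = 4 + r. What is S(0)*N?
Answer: 3446/7 ≈ 492.29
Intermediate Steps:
S(C) = 4 + C² (S(C) = (4 + 0) + C*C = 4 + C²)
N = 1723/14 (N = -99/(44 - 58) - 116*(-1) = -99/(-14) + 116 = -99*(-1/14) + 116 = 99/14 + 116 = 1723/14 ≈ 123.07)
S(0)*N = (4 + 0²)*(1723/14) = (4 + 0)*(1723/14) = 4*(1723/14) = 3446/7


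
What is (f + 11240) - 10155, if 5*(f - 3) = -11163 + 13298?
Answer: 1515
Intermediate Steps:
f = 430 (f = 3 + (-11163 + 13298)/5 = 3 + (⅕)*2135 = 3 + 427 = 430)
(f + 11240) - 10155 = (430 + 11240) - 10155 = 11670 - 10155 = 1515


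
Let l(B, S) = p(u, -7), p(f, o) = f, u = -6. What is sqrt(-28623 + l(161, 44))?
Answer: 3*I*sqrt(3181) ≈ 169.2*I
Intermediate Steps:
l(B, S) = -6
sqrt(-28623 + l(161, 44)) = sqrt(-28623 - 6) = sqrt(-28629) = 3*I*sqrt(3181)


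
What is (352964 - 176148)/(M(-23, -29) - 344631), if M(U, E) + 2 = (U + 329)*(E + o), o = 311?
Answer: -176816/258341 ≈ -0.68443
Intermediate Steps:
M(U, E) = -2 + (311 + E)*(329 + U) (M(U, E) = -2 + (U + 329)*(E + 311) = -2 + (329 + U)*(311 + E) = -2 + (311 + E)*(329 + U))
(352964 - 176148)/(M(-23, -29) - 344631) = (352964 - 176148)/((102317 + 311*(-23) + 329*(-29) - 29*(-23)) - 344631) = 176816/((102317 - 7153 - 9541 + 667) - 344631) = 176816/(86290 - 344631) = 176816/(-258341) = 176816*(-1/258341) = -176816/258341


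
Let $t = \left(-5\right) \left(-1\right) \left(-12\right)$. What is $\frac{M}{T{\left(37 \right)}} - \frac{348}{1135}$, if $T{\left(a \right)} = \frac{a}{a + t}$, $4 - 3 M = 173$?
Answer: $\frac{4373117}{125985} \approx 34.711$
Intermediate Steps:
$M = - \frac{169}{3}$ ($M = \frac{4}{3} - \frac{173}{3} = - \frac{169}{3} \approx -56.333$)
$t = -60$ ($t = 5 \left(-12\right) = -60$)
$T{\left(a \right)} = \frac{a}{-60 + a}$ ($T{\left(a \right)} = \frac{a}{a - 60} = \frac{a}{-60 + a}$)
$\frac{M}{T{\left(37 \right)}} - \frac{348}{1135} = - \frac{169}{3 \frac{37}{-60 + 37}} - \frac{348}{1135} = - \frac{169}{3 \frac{37}{-23}} - \frac{348}{1135} = - \frac{169}{3 \cdot 37 \left(- \frac{1}{23}\right)} - \frac{348}{1135} = - \frac{169}{3 \left(- \frac{37}{23}\right)} - \frac{348}{1135} = \left(- \frac{169}{3}\right) \left(- \frac{23}{37}\right) - \frac{348}{1135} = \frac{3887}{111} - \frac{348}{1135} = \frac{4373117}{125985}$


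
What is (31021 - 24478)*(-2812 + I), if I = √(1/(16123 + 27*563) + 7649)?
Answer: -18398916 + 6543*√1876286276187/15662 ≈ -1.7827e+7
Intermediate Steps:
I = √1876286276187/15662 (I = √(1/(16123 + 15201) + 7649) = √(1/31324 + 7649) = √(239597277/31324) = √1876286276187/15662 ≈ 87.459)
(31021 - 24478)*(-2812 + I) = (31021 - 24478)*(-2812 + √1876286276187/15662) = 6543*(-2812 + √1876286276187/15662) = -18398916 + 6543*√1876286276187/15662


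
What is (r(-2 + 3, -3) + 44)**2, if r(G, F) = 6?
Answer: 2500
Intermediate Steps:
(r(-2 + 3, -3) + 44)**2 = (6 + 44)**2 = 50**2 = 2500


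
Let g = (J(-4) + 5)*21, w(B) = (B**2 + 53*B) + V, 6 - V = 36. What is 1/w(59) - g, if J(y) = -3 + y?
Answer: 276277/6578 ≈ 42.000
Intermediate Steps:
V = -30 (V = 6 - 1*36 = 6 - 36 = -30)
w(B) = -30 + B**2 + 53*B (w(B) = (B**2 + 53*B) - 30 = -30 + B**2 + 53*B)
g = -42 (g = ((-3 - 4) + 5)*21 = (-7 + 5)*21 = -2*21 = -42)
1/w(59) - g = 1/(-30 + 59**2 + 53*59) - 1*(-42) = 1/(-30 + 3481 + 3127) + 42 = 1/6578 + 42 = 276277/6578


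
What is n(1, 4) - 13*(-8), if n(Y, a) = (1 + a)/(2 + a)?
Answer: 629/6 ≈ 104.83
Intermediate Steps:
n(Y, a) = (1 + a)/(2 + a)
n(1, 4) - 13*(-8) = (1 + 4)/(2 + 4) - 13*(-8) = 5/6 + 104 = (⅙)*5 + 104 = ⅚ + 104 = 629/6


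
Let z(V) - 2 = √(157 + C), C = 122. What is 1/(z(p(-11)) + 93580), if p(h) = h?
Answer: 10398/973065605 - √31/2919196815 ≈ 1.0684e-5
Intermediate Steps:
z(V) = 2 + 3*√31 (z(V) = 2 + √(157 + 122) = 2 + √279 = 2 + 3*√31)
1/(z(p(-11)) + 93580) = 1/((2 + 3*√31) + 93580) = 1/(93582 + 3*√31)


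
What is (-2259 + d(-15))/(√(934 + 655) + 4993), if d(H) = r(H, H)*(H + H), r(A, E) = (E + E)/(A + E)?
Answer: -11428977/24928460 + 2289*√1589/24928460 ≈ -0.45481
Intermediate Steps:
r(A, E) = 2*E/(A + E) (r(A, E) = (2*E)/(A + E) = 2*E/(A + E))
d(H) = 2*H (d(H) = (2*H/(H + H))*(H + H) = (2*H/((2*H)))*(2*H) = (2*H*(1/(2*H)))*(2*H) = 1*(2*H) = 2*H)
(-2259 + d(-15))/(√(934 + 655) + 4993) = (-2259 + 2*(-15))/(√(934 + 655) + 4993) = (-2259 - 30)/(√1589 + 4993) = -2289/(4993 + √1589)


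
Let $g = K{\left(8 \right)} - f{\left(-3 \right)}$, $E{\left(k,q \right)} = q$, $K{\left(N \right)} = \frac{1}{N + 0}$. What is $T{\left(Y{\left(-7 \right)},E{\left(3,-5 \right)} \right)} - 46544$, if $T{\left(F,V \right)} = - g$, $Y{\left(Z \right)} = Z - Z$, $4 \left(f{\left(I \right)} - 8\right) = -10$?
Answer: $- \frac{372309}{8} \approx -46539.0$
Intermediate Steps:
$K{\left(N \right)} = \frac{1}{N}$
$f{\left(I \right)} = \frac{11}{2}$ ($f{\left(I \right)} = 8 + \frac{1}{4} \left(-10\right) = 8 - \frac{5}{2} = \frac{11}{2}$)
$Y{\left(Z \right)} = 0$
$g = - \frac{43}{8}$ ($g = \frac{1}{8} - \frac{11}{2} = - \frac{43}{8} \approx -5.375$)
$T{\left(F,V \right)} = \frac{43}{8}$ ($T{\left(F,V \right)} = \left(-1\right) \left(- \frac{43}{8}\right) = \frac{43}{8}$)
$T{\left(Y{\left(-7 \right)},E{\left(3,-5 \right)} \right)} - 46544 = \frac{43}{8} - 46544 = - \frac{372309}{8}$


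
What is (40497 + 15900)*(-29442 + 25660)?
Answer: -213293454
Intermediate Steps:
(40497 + 15900)*(-29442 + 25660) = 56397*(-3782) = -213293454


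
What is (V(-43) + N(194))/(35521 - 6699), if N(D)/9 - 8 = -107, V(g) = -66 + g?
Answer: -500/14411 ≈ -0.034696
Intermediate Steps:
N(D) = -891 (N(D) = 72 + 9*(-107) = 72 - 963 = -891)
(V(-43) + N(194))/(35521 - 6699) = ((-66 - 43) - 891)/(35521 - 6699) = (-109 - 891)/28822 = -1000*1/28822 = -500/14411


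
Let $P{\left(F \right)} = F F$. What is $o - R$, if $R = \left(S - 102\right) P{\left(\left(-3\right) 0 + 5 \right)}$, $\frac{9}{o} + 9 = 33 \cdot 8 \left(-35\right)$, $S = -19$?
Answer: $\frac{9326072}{3083} \approx 3025.0$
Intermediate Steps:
$P{\left(F \right)} = F^{2}$
$o = - \frac{3}{3083}$ ($o = \frac{9}{-9 + 33 \cdot 8 \left(-35\right)} = \frac{9}{-9 + 264 \left(-35\right)} = \frac{9}{-9 - 9240} = \frac{9}{-9249} = 9 \left(- \frac{1}{9249}\right) = - \frac{3}{3083} \approx -0.00097308$)
$R = -3025$ ($R = \left(-19 - 102\right) \left(\left(-3\right) 0 + 5\right)^{2} = - 121 \left(0 + 5\right)^{2} = - 121 \cdot 5^{2} = \left(-121\right) 25 = -3025$)
$o - R = - \frac{3}{3083} - -3025 = - \frac{3}{3083} + 3025 = \frac{9326072}{3083}$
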